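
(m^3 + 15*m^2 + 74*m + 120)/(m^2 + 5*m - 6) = (m^2 + 9*m + 20)/(m - 1)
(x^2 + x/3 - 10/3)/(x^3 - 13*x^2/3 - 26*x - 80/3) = (3*x - 5)/(3*x^2 - 19*x - 40)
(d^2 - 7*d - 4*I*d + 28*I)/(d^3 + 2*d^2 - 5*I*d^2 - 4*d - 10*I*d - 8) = (d - 7)/(d^2 + d*(2 - I) - 2*I)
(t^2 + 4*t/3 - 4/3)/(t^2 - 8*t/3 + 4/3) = (t + 2)/(t - 2)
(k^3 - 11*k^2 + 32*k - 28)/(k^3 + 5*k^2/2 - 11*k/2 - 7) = 2*(k^2 - 9*k + 14)/(2*k^2 + 9*k + 7)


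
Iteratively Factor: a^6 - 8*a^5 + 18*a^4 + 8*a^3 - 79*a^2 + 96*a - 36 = (a - 3)*(a^5 - 5*a^4 + 3*a^3 + 17*a^2 - 28*a + 12) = (a - 3)*(a - 2)*(a^4 - 3*a^3 - 3*a^2 + 11*a - 6) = (a - 3)*(a - 2)*(a + 2)*(a^3 - 5*a^2 + 7*a - 3) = (a - 3)*(a - 2)*(a - 1)*(a + 2)*(a^2 - 4*a + 3) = (a - 3)^2*(a - 2)*(a - 1)*(a + 2)*(a - 1)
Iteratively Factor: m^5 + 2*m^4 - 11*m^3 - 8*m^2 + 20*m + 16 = (m - 2)*(m^4 + 4*m^3 - 3*m^2 - 14*m - 8) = (m - 2)^2*(m^3 + 6*m^2 + 9*m + 4) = (m - 2)^2*(m + 4)*(m^2 + 2*m + 1) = (m - 2)^2*(m + 1)*(m + 4)*(m + 1)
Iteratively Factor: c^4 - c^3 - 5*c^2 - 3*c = (c + 1)*(c^3 - 2*c^2 - 3*c) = c*(c + 1)*(c^2 - 2*c - 3) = c*(c - 3)*(c + 1)*(c + 1)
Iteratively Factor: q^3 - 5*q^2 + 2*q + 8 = (q + 1)*(q^2 - 6*q + 8) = (q - 4)*(q + 1)*(q - 2)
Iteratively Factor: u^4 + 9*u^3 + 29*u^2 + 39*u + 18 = (u + 1)*(u^3 + 8*u^2 + 21*u + 18) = (u + 1)*(u + 3)*(u^2 + 5*u + 6) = (u + 1)*(u + 2)*(u + 3)*(u + 3)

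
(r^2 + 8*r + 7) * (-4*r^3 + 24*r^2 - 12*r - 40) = -4*r^5 - 8*r^4 + 152*r^3 + 32*r^2 - 404*r - 280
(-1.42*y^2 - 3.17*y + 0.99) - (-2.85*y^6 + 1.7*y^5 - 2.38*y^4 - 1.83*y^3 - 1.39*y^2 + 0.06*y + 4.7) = 2.85*y^6 - 1.7*y^5 + 2.38*y^4 + 1.83*y^3 - 0.03*y^2 - 3.23*y - 3.71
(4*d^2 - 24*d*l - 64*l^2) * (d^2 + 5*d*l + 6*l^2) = 4*d^4 - 4*d^3*l - 160*d^2*l^2 - 464*d*l^3 - 384*l^4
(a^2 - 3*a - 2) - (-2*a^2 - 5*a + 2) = 3*a^2 + 2*a - 4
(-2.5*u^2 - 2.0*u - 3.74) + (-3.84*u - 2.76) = -2.5*u^2 - 5.84*u - 6.5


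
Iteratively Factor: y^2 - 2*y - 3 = (y - 3)*(y + 1)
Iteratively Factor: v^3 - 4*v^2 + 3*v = (v)*(v^2 - 4*v + 3) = v*(v - 3)*(v - 1)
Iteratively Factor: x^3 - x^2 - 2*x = (x + 1)*(x^2 - 2*x) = (x - 2)*(x + 1)*(x)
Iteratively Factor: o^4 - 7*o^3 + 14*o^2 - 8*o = (o - 2)*(o^3 - 5*o^2 + 4*o) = (o - 2)*(o - 1)*(o^2 - 4*o) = (o - 4)*(o - 2)*(o - 1)*(o)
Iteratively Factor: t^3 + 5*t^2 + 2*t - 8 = (t - 1)*(t^2 + 6*t + 8) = (t - 1)*(t + 2)*(t + 4)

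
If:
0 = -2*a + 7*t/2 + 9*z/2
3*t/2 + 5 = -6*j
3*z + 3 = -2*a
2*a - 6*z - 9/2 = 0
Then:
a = -1/4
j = -179/168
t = 13/14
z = -5/6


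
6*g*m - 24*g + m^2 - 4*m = (6*g + m)*(m - 4)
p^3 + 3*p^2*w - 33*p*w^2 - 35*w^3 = (p - 5*w)*(p + w)*(p + 7*w)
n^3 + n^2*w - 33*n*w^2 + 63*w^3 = (n - 3*w)^2*(n + 7*w)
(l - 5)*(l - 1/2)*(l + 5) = l^3 - l^2/2 - 25*l + 25/2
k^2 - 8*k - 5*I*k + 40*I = (k - 8)*(k - 5*I)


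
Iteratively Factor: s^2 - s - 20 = (s - 5)*(s + 4)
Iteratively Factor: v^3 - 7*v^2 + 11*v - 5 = (v - 5)*(v^2 - 2*v + 1) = (v - 5)*(v - 1)*(v - 1)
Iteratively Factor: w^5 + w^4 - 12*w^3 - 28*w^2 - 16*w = (w + 2)*(w^4 - w^3 - 10*w^2 - 8*w) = (w + 1)*(w + 2)*(w^3 - 2*w^2 - 8*w) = (w + 1)*(w + 2)^2*(w^2 - 4*w) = (w - 4)*(w + 1)*(w + 2)^2*(w)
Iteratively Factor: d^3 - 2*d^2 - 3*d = (d - 3)*(d^2 + d) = (d - 3)*(d + 1)*(d)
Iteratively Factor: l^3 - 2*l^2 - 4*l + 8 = (l - 2)*(l^2 - 4) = (l - 2)^2*(l + 2)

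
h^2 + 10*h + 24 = (h + 4)*(h + 6)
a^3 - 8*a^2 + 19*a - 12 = (a - 4)*(a - 3)*(a - 1)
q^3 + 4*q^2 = q^2*(q + 4)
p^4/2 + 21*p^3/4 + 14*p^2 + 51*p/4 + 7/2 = (p/2 + 1/2)*(p + 1/2)*(p + 2)*(p + 7)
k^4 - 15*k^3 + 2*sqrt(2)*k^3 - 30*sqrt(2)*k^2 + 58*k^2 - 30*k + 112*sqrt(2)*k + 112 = (k - 8)*(k - 7)*(k + sqrt(2))^2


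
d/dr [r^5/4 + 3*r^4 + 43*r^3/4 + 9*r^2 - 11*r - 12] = 5*r^4/4 + 12*r^3 + 129*r^2/4 + 18*r - 11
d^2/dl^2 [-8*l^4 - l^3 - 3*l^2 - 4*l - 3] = -96*l^2 - 6*l - 6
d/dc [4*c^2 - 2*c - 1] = 8*c - 2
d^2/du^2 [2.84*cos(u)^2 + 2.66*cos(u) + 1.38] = -2.66*cos(u) - 5.68*cos(2*u)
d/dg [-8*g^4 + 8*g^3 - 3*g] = -32*g^3 + 24*g^2 - 3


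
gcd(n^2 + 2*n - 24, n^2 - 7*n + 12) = n - 4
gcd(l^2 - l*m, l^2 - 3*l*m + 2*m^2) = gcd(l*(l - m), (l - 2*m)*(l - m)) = l - m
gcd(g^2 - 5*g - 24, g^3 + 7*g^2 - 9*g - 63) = g + 3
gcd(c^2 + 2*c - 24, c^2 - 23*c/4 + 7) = c - 4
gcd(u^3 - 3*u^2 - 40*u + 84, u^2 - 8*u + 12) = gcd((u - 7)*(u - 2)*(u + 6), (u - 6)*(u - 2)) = u - 2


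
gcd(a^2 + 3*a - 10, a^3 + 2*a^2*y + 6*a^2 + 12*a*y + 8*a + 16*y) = 1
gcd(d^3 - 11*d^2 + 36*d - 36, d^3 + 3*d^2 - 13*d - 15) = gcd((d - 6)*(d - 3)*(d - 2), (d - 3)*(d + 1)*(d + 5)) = d - 3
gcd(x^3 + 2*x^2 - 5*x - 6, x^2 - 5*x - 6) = x + 1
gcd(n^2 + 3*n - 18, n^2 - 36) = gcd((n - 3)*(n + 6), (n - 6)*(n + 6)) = n + 6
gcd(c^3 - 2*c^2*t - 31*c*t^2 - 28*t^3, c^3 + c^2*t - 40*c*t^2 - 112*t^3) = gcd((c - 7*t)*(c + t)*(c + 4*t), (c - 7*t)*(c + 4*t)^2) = -c^2 + 3*c*t + 28*t^2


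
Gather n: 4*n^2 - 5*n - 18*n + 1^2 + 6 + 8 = 4*n^2 - 23*n + 15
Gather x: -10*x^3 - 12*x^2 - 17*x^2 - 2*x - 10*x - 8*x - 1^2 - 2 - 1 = -10*x^3 - 29*x^2 - 20*x - 4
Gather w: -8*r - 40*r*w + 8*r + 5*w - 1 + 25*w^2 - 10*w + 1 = 25*w^2 + w*(-40*r - 5)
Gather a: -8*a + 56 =56 - 8*a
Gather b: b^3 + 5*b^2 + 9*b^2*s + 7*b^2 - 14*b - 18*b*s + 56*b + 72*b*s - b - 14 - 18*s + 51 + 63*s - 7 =b^3 + b^2*(9*s + 12) + b*(54*s + 41) + 45*s + 30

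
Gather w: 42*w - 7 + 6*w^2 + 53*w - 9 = 6*w^2 + 95*w - 16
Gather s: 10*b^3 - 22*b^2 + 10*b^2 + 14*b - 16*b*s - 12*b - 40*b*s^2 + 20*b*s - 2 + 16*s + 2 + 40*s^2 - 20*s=10*b^3 - 12*b^2 + 2*b + s^2*(40 - 40*b) + s*(4*b - 4)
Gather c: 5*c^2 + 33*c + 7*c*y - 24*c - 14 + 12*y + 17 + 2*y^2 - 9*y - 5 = 5*c^2 + c*(7*y + 9) + 2*y^2 + 3*y - 2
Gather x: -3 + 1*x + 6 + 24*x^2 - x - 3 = 24*x^2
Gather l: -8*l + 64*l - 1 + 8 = 56*l + 7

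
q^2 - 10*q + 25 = (q - 5)^2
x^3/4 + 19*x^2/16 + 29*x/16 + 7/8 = (x/4 + 1/2)*(x + 1)*(x + 7/4)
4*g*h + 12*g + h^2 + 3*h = (4*g + h)*(h + 3)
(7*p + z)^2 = 49*p^2 + 14*p*z + z^2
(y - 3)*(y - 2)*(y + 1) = y^3 - 4*y^2 + y + 6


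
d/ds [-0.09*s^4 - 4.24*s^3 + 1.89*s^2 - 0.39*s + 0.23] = -0.36*s^3 - 12.72*s^2 + 3.78*s - 0.39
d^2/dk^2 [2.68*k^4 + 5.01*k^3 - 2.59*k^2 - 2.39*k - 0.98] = 32.16*k^2 + 30.06*k - 5.18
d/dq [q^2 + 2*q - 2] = 2*q + 2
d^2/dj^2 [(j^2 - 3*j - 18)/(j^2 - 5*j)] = 4*(j^3 - 27*j^2 + 135*j - 225)/(j^3*(j^3 - 15*j^2 + 75*j - 125))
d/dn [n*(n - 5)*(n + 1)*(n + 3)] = 4*n^3 - 3*n^2 - 34*n - 15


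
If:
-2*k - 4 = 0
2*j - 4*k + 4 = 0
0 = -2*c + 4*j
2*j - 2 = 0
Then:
No Solution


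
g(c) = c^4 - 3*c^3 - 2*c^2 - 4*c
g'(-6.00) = -1168.00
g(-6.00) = 1896.00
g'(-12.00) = -8164.00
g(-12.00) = 25680.00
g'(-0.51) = -4.83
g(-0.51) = 1.99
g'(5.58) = 388.42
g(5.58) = 363.66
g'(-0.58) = -5.49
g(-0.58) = 2.35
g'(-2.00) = -64.00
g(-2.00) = 40.00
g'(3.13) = 17.97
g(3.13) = -28.13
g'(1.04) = -13.39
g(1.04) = -8.53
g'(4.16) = 111.57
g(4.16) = 32.26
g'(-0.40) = -4.10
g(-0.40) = 1.50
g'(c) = 4*c^3 - 9*c^2 - 4*c - 4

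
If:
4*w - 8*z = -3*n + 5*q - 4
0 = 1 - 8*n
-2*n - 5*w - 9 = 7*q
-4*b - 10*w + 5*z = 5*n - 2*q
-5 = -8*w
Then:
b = -33/224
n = 1/8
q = -99/56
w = 5/8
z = 55/28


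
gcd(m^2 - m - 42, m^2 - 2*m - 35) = m - 7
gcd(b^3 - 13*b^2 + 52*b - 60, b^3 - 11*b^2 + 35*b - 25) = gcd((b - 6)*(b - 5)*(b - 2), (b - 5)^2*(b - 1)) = b - 5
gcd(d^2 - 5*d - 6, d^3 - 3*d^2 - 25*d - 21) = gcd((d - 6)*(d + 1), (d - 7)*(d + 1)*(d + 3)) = d + 1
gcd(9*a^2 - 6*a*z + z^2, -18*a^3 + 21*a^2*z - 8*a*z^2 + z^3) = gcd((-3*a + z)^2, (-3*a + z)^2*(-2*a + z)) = 9*a^2 - 6*a*z + z^2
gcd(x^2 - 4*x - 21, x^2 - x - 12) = x + 3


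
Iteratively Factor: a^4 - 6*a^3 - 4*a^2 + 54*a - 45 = (a - 3)*(a^3 - 3*a^2 - 13*a + 15) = (a - 3)*(a + 3)*(a^2 - 6*a + 5) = (a - 3)*(a - 1)*(a + 3)*(a - 5)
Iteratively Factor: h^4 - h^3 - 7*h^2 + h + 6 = (h - 1)*(h^3 - 7*h - 6) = (h - 3)*(h - 1)*(h^2 + 3*h + 2) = (h - 3)*(h - 1)*(h + 2)*(h + 1)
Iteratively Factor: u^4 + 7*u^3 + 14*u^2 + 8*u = (u)*(u^3 + 7*u^2 + 14*u + 8) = u*(u + 4)*(u^2 + 3*u + 2) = u*(u + 2)*(u + 4)*(u + 1)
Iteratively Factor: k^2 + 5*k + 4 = (k + 4)*(k + 1)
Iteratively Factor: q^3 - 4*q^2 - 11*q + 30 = (q - 5)*(q^2 + q - 6) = (q - 5)*(q - 2)*(q + 3)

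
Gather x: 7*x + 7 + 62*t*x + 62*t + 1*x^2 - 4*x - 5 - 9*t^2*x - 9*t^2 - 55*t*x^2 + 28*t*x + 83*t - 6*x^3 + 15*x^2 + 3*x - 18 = -9*t^2 + 145*t - 6*x^3 + x^2*(16 - 55*t) + x*(-9*t^2 + 90*t + 6) - 16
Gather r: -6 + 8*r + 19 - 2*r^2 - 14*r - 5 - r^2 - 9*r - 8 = -3*r^2 - 15*r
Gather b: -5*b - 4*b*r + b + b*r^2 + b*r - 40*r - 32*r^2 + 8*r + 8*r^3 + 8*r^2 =b*(r^2 - 3*r - 4) + 8*r^3 - 24*r^2 - 32*r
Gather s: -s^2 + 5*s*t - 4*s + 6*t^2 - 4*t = -s^2 + s*(5*t - 4) + 6*t^2 - 4*t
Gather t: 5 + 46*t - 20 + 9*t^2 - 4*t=9*t^2 + 42*t - 15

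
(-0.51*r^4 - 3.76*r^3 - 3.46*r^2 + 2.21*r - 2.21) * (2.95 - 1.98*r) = 1.0098*r^5 + 5.9403*r^4 - 4.2412*r^3 - 14.5828*r^2 + 10.8953*r - 6.5195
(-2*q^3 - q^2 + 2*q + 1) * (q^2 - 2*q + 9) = -2*q^5 + 3*q^4 - 14*q^3 - 12*q^2 + 16*q + 9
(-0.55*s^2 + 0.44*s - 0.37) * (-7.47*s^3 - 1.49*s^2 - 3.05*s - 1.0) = 4.1085*s^5 - 2.4673*s^4 + 3.7858*s^3 - 0.2407*s^2 + 0.6885*s + 0.37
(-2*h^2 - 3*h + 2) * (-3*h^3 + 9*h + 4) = 6*h^5 + 9*h^4 - 24*h^3 - 35*h^2 + 6*h + 8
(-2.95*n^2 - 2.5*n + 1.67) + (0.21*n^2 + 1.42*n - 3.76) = -2.74*n^2 - 1.08*n - 2.09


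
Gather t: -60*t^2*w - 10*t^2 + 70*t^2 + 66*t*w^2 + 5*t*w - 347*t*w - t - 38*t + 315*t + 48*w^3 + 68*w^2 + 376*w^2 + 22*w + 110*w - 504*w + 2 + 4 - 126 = t^2*(60 - 60*w) + t*(66*w^2 - 342*w + 276) + 48*w^3 + 444*w^2 - 372*w - 120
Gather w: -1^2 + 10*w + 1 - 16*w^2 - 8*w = -16*w^2 + 2*w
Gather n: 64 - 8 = 56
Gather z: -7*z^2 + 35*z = -7*z^2 + 35*z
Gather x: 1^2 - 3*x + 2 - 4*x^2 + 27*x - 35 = -4*x^2 + 24*x - 32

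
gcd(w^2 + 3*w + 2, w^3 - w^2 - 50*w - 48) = w + 1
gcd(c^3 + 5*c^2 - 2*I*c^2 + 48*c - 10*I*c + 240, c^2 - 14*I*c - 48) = c - 8*I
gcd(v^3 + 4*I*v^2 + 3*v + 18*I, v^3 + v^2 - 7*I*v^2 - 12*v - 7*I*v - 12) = 1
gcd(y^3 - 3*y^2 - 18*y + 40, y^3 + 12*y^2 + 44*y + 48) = y + 4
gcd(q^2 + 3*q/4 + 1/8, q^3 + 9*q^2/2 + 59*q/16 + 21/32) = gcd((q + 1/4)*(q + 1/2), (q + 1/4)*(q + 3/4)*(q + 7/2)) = q + 1/4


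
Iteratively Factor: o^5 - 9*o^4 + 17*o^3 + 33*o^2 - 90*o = (o - 5)*(o^4 - 4*o^3 - 3*o^2 + 18*o) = (o - 5)*(o - 3)*(o^3 - o^2 - 6*o) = (o - 5)*(o - 3)*(o + 2)*(o^2 - 3*o) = o*(o - 5)*(o - 3)*(o + 2)*(o - 3)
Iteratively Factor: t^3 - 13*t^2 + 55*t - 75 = (t - 5)*(t^2 - 8*t + 15) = (t - 5)^2*(t - 3)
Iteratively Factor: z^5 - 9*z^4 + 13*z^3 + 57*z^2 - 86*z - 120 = (z - 5)*(z^4 - 4*z^3 - 7*z^2 + 22*z + 24) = (z - 5)*(z + 1)*(z^3 - 5*z^2 - 2*z + 24) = (z - 5)*(z - 4)*(z + 1)*(z^2 - z - 6) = (z - 5)*(z - 4)*(z - 3)*(z + 1)*(z + 2)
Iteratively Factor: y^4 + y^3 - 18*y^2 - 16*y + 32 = (y - 4)*(y^3 + 5*y^2 + 2*y - 8) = (y - 4)*(y + 4)*(y^2 + y - 2) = (y - 4)*(y - 1)*(y + 4)*(y + 2)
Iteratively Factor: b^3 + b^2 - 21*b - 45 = (b + 3)*(b^2 - 2*b - 15) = (b + 3)^2*(b - 5)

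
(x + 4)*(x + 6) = x^2 + 10*x + 24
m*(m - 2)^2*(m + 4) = m^4 - 12*m^2 + 16*m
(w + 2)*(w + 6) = w^2 + 8*w + 12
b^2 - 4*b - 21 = (b - 7)*(b + 3)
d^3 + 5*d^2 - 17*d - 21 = (d - 3)*(d + 1)*(d + 7)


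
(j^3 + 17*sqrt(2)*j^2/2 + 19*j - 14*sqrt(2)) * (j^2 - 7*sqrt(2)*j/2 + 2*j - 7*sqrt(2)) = j^5 + 2*j^4 + 5*sqrt(2)*j^4 - 81*j^3/2 + 10*sqrt(2)*j^3 - 161*sqrt(2)*j^2/2 - 81*j^2 - 161*sqrt(2)*j + 98*j + 196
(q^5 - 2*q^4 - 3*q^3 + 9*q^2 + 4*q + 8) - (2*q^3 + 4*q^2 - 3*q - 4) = q^5 - 2*q^4 - 5*q^3 + 5*q^2 + 7*q + 12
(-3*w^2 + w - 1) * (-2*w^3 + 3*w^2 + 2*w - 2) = 6*w^5 - 11*w^4 - w^3 + 5*w^2 - 4*w + 2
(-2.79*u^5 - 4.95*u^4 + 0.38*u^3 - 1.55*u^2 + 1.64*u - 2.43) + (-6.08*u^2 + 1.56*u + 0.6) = -2.79*u^5 - 4.95*u^4 + 0.38*u^3 - 7.63*u^2 + 3.2*u - 1.83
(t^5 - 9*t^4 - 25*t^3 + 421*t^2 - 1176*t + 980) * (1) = t^5 - 9*t^4 - 25*t^3 + 421*t^2 - 1176*t + 980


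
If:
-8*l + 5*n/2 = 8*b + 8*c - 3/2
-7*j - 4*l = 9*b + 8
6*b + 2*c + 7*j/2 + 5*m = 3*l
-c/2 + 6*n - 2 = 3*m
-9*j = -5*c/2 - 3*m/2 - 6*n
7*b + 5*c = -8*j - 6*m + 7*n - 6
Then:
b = 852659/294741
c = 144028/98247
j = -608467/294741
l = -2886295/589482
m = -1635986/294741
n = -75971/32749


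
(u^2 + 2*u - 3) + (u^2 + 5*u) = 2*u^2 + 7*u - 3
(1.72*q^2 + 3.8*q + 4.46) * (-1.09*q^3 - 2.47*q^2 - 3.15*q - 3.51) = -1.8748*q^5 - 8.3904*q^4 - 19.6654*q^3 - 29.0234*q^2 - 27.387*q - 15.6546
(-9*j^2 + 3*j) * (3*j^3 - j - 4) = -27*j^5 + 9*j^4 + 9*j^3 + 33*j^2 - 12*j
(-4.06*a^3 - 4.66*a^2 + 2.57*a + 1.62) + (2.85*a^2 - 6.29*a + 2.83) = -4.06*a^3 - 1.81*a^2 - 3.72*a + 4.45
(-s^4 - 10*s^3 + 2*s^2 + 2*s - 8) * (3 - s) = s^5 + 7*s^4 - 32*s^3 + 4*s^2 + 14*s - 24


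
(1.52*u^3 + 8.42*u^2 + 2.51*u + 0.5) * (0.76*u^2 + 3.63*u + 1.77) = 1.1552*u^5 + 11.9168*u^4 + 35.1626*u^3 + 24.3947*u^2 + 6.2577*u + 0.885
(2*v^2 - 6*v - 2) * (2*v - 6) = 4*v^3 - 24*v^2 + 32*v + 12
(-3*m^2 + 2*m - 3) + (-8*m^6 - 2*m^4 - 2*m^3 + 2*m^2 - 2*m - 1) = -8*m^6 - 2*m^4 - 2*m^3 - m^2 - 4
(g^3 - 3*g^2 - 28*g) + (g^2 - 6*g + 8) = g^3 - 2*g^2 - 34*g + 8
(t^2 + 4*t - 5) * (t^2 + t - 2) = t^4 + 5*t^3 - 3*t^2 - 13*t + 10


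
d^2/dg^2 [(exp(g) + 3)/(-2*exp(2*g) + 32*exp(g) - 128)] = (-exp(2*g) - 44*exp(g) - 112)*exp(g)/(2*(exp(4*g) - 32*exp(3*g) + 384*exp(2*g) - 2048*exp(g) + 4096))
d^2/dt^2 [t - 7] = 0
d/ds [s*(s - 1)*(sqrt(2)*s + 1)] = 3*sqrt(2)*s^2 - 2*sqrt(2)*s + 2*s - 1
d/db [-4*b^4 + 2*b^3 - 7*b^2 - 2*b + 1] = -16*b^3 + 6*b^2 - 14*b - 2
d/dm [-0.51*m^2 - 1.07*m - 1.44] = -1.02*m - 1.07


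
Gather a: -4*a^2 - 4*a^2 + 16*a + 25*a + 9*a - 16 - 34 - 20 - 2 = -8*a^2 + 50*a - 72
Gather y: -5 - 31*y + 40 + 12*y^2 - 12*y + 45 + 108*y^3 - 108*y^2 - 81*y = 108*y^3 - 96*y^2 - 124*y + 80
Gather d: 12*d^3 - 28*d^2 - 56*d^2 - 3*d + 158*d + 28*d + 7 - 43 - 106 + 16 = 12*d^3 - 84*d^2 + 183*d - 126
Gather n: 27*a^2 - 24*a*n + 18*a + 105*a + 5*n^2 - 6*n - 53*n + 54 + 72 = 27*a^2 + 123*a + 5*n^2 + n*(-24*a - 59) + 126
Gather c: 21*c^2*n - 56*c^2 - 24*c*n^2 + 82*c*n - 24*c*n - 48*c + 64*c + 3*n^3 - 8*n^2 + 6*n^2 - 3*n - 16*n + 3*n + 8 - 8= c^2*(21*n - 56) + c*(-24*n^2 + 58*n + 16) + 3*n^3 - 2*n^2 - 16*n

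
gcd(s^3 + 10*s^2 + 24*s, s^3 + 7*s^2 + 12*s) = s^2 + 4*s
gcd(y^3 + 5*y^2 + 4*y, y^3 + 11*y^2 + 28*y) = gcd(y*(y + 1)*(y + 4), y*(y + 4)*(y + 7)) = y^2 + 4*y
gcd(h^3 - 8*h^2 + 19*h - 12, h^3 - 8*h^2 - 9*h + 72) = h - 3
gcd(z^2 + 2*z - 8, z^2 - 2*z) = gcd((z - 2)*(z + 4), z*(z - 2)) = z - 2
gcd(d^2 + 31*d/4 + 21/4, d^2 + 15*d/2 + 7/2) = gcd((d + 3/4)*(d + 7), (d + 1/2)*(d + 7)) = d + 7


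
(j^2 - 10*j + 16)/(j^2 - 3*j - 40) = (j - 2)/(j + 5)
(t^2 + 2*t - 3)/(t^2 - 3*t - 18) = (t - 1)/(t - 6)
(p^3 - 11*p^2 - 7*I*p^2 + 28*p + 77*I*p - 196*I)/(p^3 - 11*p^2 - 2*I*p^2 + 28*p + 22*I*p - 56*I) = (p - 7*I)/(p - 2*I)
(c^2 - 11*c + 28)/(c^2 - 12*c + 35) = (c - 4)/(c - 5)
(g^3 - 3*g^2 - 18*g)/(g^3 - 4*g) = (g^2 - 3*g - 18)/(g^2 - 4)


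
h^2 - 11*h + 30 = (h - 6)*(h - 5)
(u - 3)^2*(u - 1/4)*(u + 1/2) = u^4 - 23*u^3/4 + 59*u^2/8 + 3*u - 9/8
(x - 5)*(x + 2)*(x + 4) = x^3 + x^2 - 22*x - 40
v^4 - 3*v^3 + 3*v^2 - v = v*(v - 1)^3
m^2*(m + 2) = m^3 + 2*m^2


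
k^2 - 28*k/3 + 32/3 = (k - 8)*(k - 4/3)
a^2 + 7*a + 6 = (a + 1)*(a + 6)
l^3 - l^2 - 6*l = l*(l - 3)*(l + 2)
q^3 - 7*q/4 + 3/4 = (q - 1)*(q - 1/2)*(q + 3/2)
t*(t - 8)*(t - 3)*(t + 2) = t^4 - 9*t^3 + 2*t^2 + 48*t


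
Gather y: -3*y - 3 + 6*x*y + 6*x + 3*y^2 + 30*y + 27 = 6*x + 3*y^2 + y*(6*x + 27) + 24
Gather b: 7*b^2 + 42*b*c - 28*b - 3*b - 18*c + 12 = 7*b^2 + b*(42*c - 31) - 18*c + 12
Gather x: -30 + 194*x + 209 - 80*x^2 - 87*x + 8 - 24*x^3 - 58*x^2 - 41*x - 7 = -24*x^3 - 138*x^2 + 66*x + 180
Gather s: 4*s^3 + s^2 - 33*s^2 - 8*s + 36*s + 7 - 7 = 4*s^3 - 32*s^2 + 28*s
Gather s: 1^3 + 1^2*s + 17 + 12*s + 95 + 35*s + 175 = 48*s + 288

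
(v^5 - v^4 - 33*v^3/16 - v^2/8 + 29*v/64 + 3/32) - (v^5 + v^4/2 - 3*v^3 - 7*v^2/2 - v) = -3*v^4/2 + 15*v^3/16 + 27*v^2/8 + 93*v/64 + 3/32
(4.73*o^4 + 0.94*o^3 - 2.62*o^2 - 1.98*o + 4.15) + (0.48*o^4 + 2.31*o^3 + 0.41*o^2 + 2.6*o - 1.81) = 5.21*o^4 + 3.25*o^3 - 2.21*o^2 + 0.62*o + 2.34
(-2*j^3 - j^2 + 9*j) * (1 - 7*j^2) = 14*j^5 + 7*j^4 - 65*j^3 - j^2 + 9*j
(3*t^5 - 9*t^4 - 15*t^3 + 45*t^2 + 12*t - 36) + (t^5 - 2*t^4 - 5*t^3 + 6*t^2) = 4*t^5 - 11*t^4 - 20*t^3 + 51*t^2 + 12*t - 36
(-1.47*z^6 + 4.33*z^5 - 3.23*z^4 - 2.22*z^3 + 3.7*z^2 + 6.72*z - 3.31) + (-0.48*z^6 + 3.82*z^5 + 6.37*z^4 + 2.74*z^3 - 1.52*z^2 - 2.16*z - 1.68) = -1.95*z^6 + 8.15*z^5 + 3.14*z^4 + 0.52*z^3 + 2.18*z^2 + 4.56*z - 4.99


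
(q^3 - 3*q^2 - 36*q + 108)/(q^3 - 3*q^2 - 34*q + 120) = (q^2 - 9*q + 18)/(q^2 - 9*q + 20)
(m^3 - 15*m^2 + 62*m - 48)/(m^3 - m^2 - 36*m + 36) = (m - 8)/(m + 6)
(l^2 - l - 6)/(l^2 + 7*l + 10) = (l - 3)/(l + 5)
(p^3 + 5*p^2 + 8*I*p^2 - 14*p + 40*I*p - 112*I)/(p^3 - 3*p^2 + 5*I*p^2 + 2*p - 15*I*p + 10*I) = (p^2 + p*(7 + 8*I) + 56*I)/(p^2 + p*(-1 + 5*I) - 5*I)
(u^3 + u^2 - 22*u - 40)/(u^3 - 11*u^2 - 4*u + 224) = (u^2 - 3*u - 10)/(u^2 - 15*u + 56)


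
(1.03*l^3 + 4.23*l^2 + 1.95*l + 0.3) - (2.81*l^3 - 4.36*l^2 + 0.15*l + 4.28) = -1.78*l^3 + 8.59*l^2 + 1.8*l - 3.98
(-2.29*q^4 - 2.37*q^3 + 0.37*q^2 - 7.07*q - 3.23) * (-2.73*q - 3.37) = 6.2517*q^5 + 14.1874*q^4 + 6.9768*q^3 + 18.0542*q^2 + 32.6438*q + 10.8851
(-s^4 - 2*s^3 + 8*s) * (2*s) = -2*s^5 - 4*s^4 + 16*s^2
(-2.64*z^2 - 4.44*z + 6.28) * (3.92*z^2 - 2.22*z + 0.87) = -10.3488*z^4 - 11.544*z^3 + 32.1776*z^2 - 17.8044*z + 5.4636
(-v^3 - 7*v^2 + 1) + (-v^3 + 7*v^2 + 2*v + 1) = -2*v^3 + 2*v + 2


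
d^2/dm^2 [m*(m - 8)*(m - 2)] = 6*m - 20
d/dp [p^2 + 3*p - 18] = 2*p + 3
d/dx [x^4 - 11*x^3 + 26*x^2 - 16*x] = 4*x^3 - 33*x^2 + 52*x - 16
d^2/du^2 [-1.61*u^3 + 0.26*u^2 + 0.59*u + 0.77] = 0.52 - 9.66*u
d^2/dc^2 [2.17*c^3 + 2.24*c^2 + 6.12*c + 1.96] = 13.02*c + 4.48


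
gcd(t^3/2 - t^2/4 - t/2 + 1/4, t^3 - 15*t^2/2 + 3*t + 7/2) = t - 1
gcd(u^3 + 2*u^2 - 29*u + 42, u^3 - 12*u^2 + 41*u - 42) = u^2 - 5*u + 6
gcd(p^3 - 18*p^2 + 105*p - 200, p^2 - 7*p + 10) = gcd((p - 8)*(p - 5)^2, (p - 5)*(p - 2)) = p - 5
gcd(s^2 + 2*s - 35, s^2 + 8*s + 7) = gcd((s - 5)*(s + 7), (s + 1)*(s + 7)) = s + 7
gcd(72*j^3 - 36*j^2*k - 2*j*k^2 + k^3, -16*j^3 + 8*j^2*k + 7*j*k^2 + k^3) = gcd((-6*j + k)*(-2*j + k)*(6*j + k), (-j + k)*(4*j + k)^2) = 1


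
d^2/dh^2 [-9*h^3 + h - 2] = -54*h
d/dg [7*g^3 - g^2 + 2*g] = 21*g^2 - 2*g + 2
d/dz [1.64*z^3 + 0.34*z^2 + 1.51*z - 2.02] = 4.92*z^2 + 0.68*z + 1.51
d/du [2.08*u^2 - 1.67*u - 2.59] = 4.16*u - 1.67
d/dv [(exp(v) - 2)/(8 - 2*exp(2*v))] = exp(v)/(2*(exp(2*v) + 4*exp(v) + 4))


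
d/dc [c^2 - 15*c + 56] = 2*c - 15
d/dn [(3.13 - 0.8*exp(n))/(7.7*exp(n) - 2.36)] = -22.213*exp(n)/(7.7*exp(n) - 2.36)^2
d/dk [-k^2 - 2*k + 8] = -2*k - 2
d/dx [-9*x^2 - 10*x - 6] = -18*x - 10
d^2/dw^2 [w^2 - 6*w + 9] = 2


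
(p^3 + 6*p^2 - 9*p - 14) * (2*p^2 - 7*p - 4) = 2*p^5 + 5*p^4 - 64*p^3 + 11*p^2 + 134*p + 56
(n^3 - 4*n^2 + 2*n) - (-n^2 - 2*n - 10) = n^3 - 3*n^2 + 4*n + 10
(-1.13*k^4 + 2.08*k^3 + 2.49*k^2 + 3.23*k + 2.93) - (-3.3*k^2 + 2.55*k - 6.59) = -1.13*k^4 + 2.08*k^3 + 5.79*k^2 + 0.68*k + 9.52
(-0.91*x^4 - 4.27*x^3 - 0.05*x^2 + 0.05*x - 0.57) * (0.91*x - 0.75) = -0.8281*x^5 - 3.2032*x^4 + 3.157*x^3 + 0.083*x^2 - 0.5562*x + 0.4275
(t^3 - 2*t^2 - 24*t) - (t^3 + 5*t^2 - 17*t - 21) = -7*t^2 - 7*t + 21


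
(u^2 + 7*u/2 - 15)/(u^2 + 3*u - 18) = (u - 5/2)/(u - 3)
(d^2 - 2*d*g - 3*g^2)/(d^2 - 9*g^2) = (d + g)/(d + 3*g)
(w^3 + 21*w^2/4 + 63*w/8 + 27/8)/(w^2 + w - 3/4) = (4*w^2 + 15*w + 9)/(2*(2*w - 1))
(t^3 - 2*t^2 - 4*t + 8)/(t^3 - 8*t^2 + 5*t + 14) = (t^2 - 4)/(t^2 - 6*t - 7)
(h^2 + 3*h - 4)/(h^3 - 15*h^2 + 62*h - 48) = (h + 4)/(h^2 - 14*h + 48)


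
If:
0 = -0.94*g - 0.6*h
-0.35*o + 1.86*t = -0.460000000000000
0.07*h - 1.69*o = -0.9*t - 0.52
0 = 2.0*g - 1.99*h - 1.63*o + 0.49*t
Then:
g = 0.08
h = -0.13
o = 0.19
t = -0.21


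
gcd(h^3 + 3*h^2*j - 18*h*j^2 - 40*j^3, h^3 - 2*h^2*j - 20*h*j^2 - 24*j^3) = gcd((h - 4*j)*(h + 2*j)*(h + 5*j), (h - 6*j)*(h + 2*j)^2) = h + 2*j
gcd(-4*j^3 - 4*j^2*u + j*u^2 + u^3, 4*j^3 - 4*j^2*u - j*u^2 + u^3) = -4*j^2 + u^2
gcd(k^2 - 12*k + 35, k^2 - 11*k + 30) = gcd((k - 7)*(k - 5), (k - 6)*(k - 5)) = k - 5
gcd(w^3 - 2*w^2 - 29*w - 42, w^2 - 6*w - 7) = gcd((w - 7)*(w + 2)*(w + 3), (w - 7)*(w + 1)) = w - 7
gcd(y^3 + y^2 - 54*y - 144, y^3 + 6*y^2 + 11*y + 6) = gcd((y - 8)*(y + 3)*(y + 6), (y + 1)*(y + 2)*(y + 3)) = y + 3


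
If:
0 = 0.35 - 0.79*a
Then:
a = 0.44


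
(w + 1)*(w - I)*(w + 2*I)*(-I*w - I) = -I*w^4 + w^3 - 2*I*w^3 + 2*w^2 - 3*I*w^2 + w - 4*I*w - 2*I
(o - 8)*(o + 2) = o^2 - 6*o - 16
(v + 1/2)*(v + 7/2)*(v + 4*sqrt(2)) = v^3 + 4*v^2 + 4*sqrt(2)*v^2 + 7*v/4 + 16*sqrt(2)*v + 7*sqrt(2)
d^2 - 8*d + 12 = (d - 6)*(d - 2)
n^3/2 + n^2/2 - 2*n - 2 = (n/2 + 1/2)*(n - 2)*(n + 2)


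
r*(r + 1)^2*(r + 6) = r^4 + 8*r^3 + 13*r^2 + 6*r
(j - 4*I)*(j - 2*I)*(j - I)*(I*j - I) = I*j^4 + 7*j^3 - I*j^3 - 7*j^2 - 14*I*j^2 - 8*j + 14*I*j + 8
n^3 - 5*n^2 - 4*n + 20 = (n - 5)*(n - 2)*(n + 2)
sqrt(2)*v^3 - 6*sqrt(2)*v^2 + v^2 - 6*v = v*(v - 6)*(sqrt(2)*v + 1)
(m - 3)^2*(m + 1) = m^3 - 5*m^2 + 3*m + 9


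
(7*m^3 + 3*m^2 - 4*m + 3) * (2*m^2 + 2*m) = 14*m^5 + 20*m^4 - 2*m^3 - 2*m^2 + 6*m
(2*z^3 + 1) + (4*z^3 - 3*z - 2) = 6*z^3 - 3*z - 1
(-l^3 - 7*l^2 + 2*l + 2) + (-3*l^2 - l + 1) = -l^3 - 10*l^2 + l + 3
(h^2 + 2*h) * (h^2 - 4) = h^4 + 2*h^3 - 4*h^2 - 8*h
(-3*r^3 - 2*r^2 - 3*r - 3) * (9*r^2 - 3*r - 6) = -27*r^5 - 9*r^4 - 3*r^3 - 6*r^2 + 27*r + 18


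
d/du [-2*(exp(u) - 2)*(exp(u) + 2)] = -4*exp(2*u)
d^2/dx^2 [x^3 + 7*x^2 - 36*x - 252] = 6*x + 14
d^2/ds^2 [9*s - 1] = 0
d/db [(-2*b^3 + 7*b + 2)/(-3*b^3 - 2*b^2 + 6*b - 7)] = (4*b^4 + 18*b^3 + 74*b^2 + 8*b - 61)/(9*b^6 + 12*b^5 - 32*b^4 + 18*b^3 + 64*b^2 - 84*b + 49)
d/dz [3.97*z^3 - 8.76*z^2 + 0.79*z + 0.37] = 11.91*z^2 - 17.52*z + 0.79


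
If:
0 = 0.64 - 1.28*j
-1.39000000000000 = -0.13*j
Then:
No Solution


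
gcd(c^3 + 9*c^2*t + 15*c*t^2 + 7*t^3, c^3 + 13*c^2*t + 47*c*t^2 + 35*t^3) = c^2 + 8*c*t + 7*t^2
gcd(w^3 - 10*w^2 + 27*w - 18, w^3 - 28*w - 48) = w - 6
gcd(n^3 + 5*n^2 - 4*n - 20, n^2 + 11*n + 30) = n + 5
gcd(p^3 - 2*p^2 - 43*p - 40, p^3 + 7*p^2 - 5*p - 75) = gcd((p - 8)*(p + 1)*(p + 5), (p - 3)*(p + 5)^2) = p + 5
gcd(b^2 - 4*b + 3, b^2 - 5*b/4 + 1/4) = b - 1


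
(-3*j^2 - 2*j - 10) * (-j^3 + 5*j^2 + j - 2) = 3*j^5 - 13*j^4 - 3*j^3 - 46*j^2 - 6*j + 20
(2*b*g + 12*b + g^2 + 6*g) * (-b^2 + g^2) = -2*b^3*g - 12*b^3 - b^2*g^2 - 6*b^2*g + 2*b*g^3 + 12*b*g^2 + g^4 + 6*g^3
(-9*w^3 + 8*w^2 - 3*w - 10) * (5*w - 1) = -45*w^4 + 49*w^3 - 23*w^2 - 47*w + 10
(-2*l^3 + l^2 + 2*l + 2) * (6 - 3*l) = 6*l^4 - 15*l^3 + 6*l + 12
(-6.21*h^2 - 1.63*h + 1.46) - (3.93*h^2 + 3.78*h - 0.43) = -10.14*h^2 - 5.41*h + 1.89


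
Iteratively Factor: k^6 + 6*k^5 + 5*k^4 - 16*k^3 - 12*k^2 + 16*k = (k - 1)*(k^5 + 7*k^4 + 12*k^3 - 4*k^2 - 16*k) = k*(k - 1)*(k^4 + 7*k^3 + 12*k^2 - 4*k - 16) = k*(k - 1)*(k + 2)*(k^3 + 5*k^2 + 2*k - 8) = k*(k - 1)*(k + 2)^2*(k^2 + 3*k - 4) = k*(k - 1)^2*(k + 2)^2*(k + 4)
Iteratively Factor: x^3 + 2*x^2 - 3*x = (x + 3)*(x^2 - x) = (x - 1)*(x + 3)*(x)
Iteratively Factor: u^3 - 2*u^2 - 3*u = (u - 3)*(u^2 + u) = u*(u - 3)*(u + 1)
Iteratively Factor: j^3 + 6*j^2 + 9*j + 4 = (j + 1)*(j^2 + 5*j + 4) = (j + 1)*(j + 4)*(j + 1)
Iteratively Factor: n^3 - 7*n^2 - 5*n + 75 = (n - 5)*(n^2 - 2*n - 15) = (n - 5)^2*(n + 3)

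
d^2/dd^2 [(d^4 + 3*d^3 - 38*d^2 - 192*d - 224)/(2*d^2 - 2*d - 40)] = (d^3 - 15*d^2 + 75*d - 251)/(d^3 - 15*d^2 + 75*d - 125)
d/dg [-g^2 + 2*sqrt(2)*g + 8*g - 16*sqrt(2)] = -2*g + 2*sqrt(2) + 8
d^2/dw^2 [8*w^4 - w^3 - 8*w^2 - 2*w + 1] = 96*w^2 - 6*w - 16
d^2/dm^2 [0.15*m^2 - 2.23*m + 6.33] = 0.300000000000000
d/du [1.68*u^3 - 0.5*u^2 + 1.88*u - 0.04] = 5.04*u^2 - 1.0*u + 1.88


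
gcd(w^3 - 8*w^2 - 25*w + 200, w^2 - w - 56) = w - 8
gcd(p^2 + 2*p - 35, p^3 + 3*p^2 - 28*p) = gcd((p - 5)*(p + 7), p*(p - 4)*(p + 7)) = p + 7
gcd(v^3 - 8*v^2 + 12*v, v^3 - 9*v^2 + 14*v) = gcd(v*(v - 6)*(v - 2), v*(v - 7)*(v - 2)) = v^2 - 2*v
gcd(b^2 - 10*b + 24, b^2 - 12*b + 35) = 1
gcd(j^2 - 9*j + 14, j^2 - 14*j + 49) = j - 7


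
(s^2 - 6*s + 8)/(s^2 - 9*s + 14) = (s - 4)/(s - 7)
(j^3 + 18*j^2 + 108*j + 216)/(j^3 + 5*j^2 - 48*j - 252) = (j + 6)/(j - 7)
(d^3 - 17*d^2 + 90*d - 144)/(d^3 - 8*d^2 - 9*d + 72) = (d - 6)/(d + 3)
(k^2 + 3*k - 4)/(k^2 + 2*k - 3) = (k + 4)/(k + 3)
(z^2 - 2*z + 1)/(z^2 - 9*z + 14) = (z^2 - 2*z + 1)/(z^2 - 9*z + 14)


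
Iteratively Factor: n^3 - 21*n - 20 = (n + 1)*(n^2 - n - 20) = (n - 5)*(n + 1)*(n + 4)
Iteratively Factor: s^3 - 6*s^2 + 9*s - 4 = (s - 4)*(s^2 - 2*s + 1) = (s - 4)*(s - 1)*(s - 1)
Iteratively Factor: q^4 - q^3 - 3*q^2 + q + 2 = (q - 1)*(q^3 - 3*q - 2) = (q - 2)*(q - 1)*(q^2 + 2*q + 1) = (q - 2)*(q - 1)*(q + 1)*(q + 1)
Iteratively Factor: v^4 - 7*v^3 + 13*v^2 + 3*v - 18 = (v - 2)*(v^3 - 5*v^2 + 3*v + 9) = (v - 2)*(v + 1)*(v^2 - 6*v + 9) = (v - 3)*(v - 2)*(v + 1)*(v - 3)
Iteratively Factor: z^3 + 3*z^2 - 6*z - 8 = (z - 2)*(z^2 + 5*z + 4) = (z - 2)*(z + 1)*(z + 4)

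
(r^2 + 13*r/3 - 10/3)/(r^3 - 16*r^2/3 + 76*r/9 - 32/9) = 3*(r + 5)/(3*r^2 - 14*r + 16)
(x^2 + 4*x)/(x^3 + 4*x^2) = 1/x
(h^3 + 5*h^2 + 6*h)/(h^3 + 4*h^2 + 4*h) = (h + 3)/(h + 2)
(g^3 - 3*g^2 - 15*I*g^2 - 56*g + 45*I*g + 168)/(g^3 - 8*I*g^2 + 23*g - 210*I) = (g^2 - g*(3 + 8*I) + 24*I)/(g^2 - I*g + 30)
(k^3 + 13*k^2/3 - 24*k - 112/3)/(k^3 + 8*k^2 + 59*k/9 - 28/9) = 3*(k - 4)/(3*k - 1)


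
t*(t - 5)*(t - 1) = t^3 - 6*t^2 + 5*t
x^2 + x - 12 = (x - 3)*(x + 4)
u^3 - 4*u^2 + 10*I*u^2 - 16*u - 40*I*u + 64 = (u - 4)*(u + 2*I)*(u + 8*I)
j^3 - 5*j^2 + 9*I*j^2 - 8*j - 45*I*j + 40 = (j - 5)*(j + I)*(j + 8*I)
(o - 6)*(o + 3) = o^2 - 3*o - 18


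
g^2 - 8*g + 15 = (g - 5)*(g - 3)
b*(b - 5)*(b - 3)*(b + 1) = b^4 - 7*b^3 + 7*b^2 + 15*b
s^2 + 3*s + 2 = (s + 1)*(s + 2)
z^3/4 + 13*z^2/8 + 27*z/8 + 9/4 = (z/4 + 1/2)*(z + 3/2)*(z + 3)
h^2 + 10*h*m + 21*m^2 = (h + 3*m)*(h + 7*m)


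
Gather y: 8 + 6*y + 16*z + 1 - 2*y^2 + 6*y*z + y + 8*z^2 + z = -2*y^2 + y*(6*z + 7) + 8*z^2 + 17*z + 9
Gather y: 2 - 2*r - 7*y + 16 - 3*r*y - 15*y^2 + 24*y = -2*r - 15*y^2 + y*(17 - 3*r) + 18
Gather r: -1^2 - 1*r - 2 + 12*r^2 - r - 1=12*r^2 - 2*r - 4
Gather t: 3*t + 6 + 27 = 3*t + 33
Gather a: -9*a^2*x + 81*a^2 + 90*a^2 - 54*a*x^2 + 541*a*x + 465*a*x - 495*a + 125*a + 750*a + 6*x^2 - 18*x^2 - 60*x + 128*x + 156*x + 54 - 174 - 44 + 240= a^2*(171 - 9*x) + a*(-54*x^2 + 1006*x + 380) - 12*x^2 + 224*x + 76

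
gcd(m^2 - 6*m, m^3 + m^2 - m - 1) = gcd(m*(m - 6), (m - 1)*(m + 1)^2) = 1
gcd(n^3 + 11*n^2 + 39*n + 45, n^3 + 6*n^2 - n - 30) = n^2 + 8*n + 15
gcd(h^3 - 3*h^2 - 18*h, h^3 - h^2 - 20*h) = h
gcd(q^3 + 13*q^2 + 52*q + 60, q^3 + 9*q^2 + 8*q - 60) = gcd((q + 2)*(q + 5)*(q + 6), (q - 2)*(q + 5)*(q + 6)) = q^2 + 11*q + 30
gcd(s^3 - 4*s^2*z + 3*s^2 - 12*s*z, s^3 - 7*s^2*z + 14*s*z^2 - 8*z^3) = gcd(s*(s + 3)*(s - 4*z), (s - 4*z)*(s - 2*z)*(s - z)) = -s + 4*z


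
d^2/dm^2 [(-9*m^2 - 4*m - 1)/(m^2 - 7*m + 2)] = 2*(-67*m^3 + 51*m^2 + 45*m - 139)/(m^6 - 21*m^5 + 153*m^4 - 427*m^3 + 306*m^2 - 84*m + 8)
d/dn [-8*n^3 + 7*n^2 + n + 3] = -24*n^2 + 14*n + 1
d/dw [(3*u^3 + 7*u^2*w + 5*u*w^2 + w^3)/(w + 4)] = (-3*u^3 + 28*u^2 + 5*u*w^2 + 40*u*w + 2*w^3 + 12*w^2)/(w^2 + 8*w + 16)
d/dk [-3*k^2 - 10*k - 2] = -6*k - 10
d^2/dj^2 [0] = 0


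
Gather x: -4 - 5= -9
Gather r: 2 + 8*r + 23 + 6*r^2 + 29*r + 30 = 6*r^2 + 37*r + 55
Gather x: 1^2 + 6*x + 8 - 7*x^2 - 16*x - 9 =-7*x^2 - 10*x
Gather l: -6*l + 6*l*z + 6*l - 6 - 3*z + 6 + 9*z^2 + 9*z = 6*l*z + 9*z^2 + 6*z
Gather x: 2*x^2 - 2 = 2*x^2 - 2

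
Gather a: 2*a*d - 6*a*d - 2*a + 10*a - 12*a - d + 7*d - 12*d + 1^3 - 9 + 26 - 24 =a*(-4*d - 4) - 6*d - 6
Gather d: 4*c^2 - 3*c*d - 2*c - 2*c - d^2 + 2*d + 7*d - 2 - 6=4*c^2 - 4*c - d^2 + d*(9 - 3*c) - 8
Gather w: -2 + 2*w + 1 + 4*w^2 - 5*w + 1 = 4*w^2 - 3*w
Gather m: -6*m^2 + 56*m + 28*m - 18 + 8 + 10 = -6*m^2 + 84*m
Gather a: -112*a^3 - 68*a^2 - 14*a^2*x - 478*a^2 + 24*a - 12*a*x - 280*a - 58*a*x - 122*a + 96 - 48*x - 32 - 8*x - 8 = -112*a^3 + a^2*(-14*x - 546) + a*(-70*x - 378) - 56*x + 56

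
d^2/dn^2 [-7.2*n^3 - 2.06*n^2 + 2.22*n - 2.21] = -43.2*n - 4.12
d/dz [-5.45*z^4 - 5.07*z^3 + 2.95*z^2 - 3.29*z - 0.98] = -21.8*z^3 - 15.21*z^2 + 5.9*z - 3.29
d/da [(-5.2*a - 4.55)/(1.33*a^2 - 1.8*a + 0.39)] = (6.916*a^2 + 12.103*a - 10.218)/(1.7689*a^4 - 4.788*a^3 + 4.2774*a^2 - 1.404*a + 0.1521)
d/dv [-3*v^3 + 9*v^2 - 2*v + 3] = -9*v^2 + 18*v - 2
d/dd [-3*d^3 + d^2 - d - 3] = -9*d^2 + 2*d - 1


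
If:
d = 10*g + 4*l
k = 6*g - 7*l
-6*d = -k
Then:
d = -47*l/27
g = -31*l/54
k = -94*l/9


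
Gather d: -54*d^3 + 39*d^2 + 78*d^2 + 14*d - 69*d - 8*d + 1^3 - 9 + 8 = -54*d^3 + 117*d^2 - 63*d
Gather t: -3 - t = -t - 3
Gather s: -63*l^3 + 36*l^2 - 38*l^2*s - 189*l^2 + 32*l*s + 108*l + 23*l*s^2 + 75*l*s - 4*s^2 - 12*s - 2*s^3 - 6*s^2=-63*l^3 - 153*l^2 + 108*l - 2*s^3 + s^2*(23*l - 10) + s*(-38*l^2 + 107*l - 12)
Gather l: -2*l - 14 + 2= -2*l - 12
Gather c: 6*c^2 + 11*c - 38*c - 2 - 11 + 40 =6*c^2 - 27*c + 27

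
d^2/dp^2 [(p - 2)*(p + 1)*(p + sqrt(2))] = 6*p - 2 + 2*sqrt(2)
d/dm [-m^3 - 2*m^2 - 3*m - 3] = -3*m^2 - 4*m - 3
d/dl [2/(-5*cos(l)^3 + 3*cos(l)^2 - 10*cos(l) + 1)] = 2*(-15*cos(l)^2 + 6*cos(l) - 10)*sin(l)/(5*cos(l)^3 - 3*cos(l)^2 + 10*cos(l) - 1)^2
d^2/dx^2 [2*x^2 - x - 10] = 4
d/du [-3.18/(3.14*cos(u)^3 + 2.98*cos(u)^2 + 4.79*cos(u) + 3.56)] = (29.9556*sin(u)^2 - 18.9528*cos(u) - 45.1878)*sin(u)/(3.14*cos(u)^3 + 2.98*cos(u)^2 + 4.79*cos(u) + 3.56)^2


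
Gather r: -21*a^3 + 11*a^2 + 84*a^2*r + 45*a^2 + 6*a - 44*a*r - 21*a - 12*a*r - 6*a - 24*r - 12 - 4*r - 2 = -21*a^3 + 56*a^2 - 21*a + r*(84*a^2 - 56*a - 28) - 14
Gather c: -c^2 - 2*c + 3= -c^2 - 2*c + 3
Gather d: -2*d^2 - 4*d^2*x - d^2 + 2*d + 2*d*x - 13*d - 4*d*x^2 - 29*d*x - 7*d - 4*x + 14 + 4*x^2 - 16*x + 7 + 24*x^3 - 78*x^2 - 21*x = d^2*(-4*x - 3) + d*(-4*x^2 - 27*x - 18) + 24*x^3 - 74*x^2 - 41*x + 21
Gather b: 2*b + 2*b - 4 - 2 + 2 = 4*b - 4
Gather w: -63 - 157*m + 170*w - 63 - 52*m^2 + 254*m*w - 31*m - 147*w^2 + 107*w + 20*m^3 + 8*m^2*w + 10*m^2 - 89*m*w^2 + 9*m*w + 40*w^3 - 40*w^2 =20*m^3 - 42*m^2 - 188*m + 40*w^3 + w^2*(-89*m - 187) + w*(8*m^2 + 263*m + 277) - 126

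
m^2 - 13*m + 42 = (m - 7)*(m - 6)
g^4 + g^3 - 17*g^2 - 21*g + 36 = (g - 4)*(g - 1)*(g + 3)^2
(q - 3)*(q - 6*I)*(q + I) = q^3 - 3*q^2 - 5*I*q^2 + 6*q + 15*I*q - 18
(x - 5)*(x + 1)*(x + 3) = x^3 - x^2 - 17*x - 15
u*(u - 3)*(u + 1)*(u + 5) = u^4 + 3*u^3 - 13*u^2 - 15*u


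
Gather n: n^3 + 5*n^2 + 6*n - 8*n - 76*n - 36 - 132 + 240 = n^3 + 5*n^2 - 78*n + 72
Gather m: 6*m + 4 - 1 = 6*m + 3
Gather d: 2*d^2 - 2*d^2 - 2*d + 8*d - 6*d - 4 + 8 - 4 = 0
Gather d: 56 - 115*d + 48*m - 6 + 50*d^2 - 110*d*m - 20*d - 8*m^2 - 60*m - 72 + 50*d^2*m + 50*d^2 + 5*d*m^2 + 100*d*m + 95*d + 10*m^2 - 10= d^2*(50*m + 100) + d*(5*m^2 - 10*m - 40) + 2*m^2 - 12*m - 32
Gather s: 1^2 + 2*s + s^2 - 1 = s^2 + 2*s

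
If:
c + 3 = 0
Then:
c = -3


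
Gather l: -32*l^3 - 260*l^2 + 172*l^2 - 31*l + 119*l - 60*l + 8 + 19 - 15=-32*l^3 - 88*l^2 + 28*l + 12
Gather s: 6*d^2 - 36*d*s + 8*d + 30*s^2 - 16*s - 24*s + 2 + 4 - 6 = 6*d^2 + 8*d + 30*s^2 + s*(-36*d - 40)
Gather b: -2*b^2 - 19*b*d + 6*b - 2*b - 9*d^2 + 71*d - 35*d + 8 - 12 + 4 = -2*b^2 + b*(4 - 19*d) - 9*d^2 + 36*d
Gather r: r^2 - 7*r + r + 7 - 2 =r^2 - 6*r + 5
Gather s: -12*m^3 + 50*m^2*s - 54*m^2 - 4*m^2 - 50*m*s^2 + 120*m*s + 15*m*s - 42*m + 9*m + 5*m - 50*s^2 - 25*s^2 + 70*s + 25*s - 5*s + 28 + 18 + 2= -12*m^3 - 58*m^2 - 28*m + s^2*(-50*m - 75) + s*(50*m^2 + 135*m + 90) + 48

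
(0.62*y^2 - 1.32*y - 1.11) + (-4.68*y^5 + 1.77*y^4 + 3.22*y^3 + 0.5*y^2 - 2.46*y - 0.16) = -4.68*y^5 + 1.77*y^4 + 3.22*y^3 + 1.12*y^2 - 3.78*y - 1.27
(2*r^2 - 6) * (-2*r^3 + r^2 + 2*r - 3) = -4*r^5 + 2*r^4 + 16*r^3 - 12*r^2 - 12*r + 18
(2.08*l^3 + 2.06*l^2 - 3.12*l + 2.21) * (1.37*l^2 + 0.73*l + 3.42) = 2.8496*l^5 + 4.3406*l^4 + 4.343*l^3 + 7.7953*l^2 - 9.0571*l + 7.5582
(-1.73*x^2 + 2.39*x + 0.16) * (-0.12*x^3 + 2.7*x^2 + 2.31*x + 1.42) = 0.2076*x^5 - 4.9578*x^4 + 2.4375*x^3 + 3.4963*x^2 + 3.7634*x + 0.2272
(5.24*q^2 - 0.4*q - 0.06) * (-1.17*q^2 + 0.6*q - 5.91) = -6.1308*q^4 + 3.612*q^3 - 31.1382*q^2 + 2.328*q + 0.3546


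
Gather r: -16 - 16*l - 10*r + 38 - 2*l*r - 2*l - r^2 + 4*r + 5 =-18*l - r^2 + r*(-2*l - 6) + 27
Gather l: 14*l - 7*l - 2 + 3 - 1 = 7*l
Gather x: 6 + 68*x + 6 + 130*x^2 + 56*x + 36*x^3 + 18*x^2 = 36*x^3 + 148*x^2 + 124*x + 12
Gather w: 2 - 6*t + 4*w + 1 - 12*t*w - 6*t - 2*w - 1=-12*t + w*(2 - 12*t) + 2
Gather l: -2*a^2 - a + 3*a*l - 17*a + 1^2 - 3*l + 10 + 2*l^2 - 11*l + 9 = -2*a^2 - 18*a + 2*l^2 + l*(3*a - 14) + 20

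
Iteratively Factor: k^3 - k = (k - 1)*(k^2 + k) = k*(k - 1)*(k + 1)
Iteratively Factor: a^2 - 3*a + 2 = (a - 2)*(a - 1)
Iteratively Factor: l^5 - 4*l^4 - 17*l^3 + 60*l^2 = (l)*(l^4 - 4*l^3 - 17*l^2 + 60*l) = l*(l + 4)*(l^3 - 8*l^2 + 15*l) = l^2*(l + 4)*(l^2 - 8*l + 15) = l^2*(l - 3)*(l + 4)*(l - 5)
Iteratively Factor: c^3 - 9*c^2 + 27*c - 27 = (c - 3)*(c^2 - 6*c + 9) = (c - 3)^2*(c - 3)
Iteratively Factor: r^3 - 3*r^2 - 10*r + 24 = (r - 4)*(r^2 + r - 6) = (r - 4)*(r + 3)*(r - 2)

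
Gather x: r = r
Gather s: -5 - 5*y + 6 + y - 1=-4*y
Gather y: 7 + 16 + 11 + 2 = 36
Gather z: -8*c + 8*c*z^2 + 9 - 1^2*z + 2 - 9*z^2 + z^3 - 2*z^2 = -8*c + z^3 + z^2*(8*c - 11) - z + 11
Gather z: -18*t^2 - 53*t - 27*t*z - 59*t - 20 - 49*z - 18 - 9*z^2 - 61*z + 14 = -18*t^2 - 112*t - 9*z^2 + z*(-27*t - 110) - 24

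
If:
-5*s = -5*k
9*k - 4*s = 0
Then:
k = 0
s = 0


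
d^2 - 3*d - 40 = (d - 8)*(d + 5)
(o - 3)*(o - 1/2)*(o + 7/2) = o^3 - 43*o/4 + 21/4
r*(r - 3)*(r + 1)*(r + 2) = r^4 - 7*r^2 - 6*r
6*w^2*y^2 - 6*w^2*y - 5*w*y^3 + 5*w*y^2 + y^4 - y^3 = y*(-3*w + y)*(-2*w + y)*(y - 1)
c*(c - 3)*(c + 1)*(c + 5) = c^4 + 3*c^3 - 13*c^2 - 15*c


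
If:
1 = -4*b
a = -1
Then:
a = -1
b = -1/4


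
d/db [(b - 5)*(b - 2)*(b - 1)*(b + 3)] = 4*b^3 - 15*b^2 - 14*b + 41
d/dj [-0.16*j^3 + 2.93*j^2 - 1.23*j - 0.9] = -0.48*j^2 + 5.86*j - 1.23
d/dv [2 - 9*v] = -9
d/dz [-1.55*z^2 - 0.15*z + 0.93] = -3.1*z - 0.15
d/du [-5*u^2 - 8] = -10*u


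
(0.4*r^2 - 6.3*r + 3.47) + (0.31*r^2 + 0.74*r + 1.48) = 0.71*r^2 - 5.56*r + 4.95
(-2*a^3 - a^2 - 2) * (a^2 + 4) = -2*a^5 - a^4 - 8*a^3 - 6*a^2 - 8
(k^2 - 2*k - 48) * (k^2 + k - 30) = k^4 - k^3 - 80*k^2 + 12*k + 1440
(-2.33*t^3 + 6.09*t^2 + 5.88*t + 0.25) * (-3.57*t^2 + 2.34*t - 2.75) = 8.3181*t^5 - 27.1935*t^4 - 0.333500000000001*t^3 - 3.8808*t^2 - 15.585*t - 0.6875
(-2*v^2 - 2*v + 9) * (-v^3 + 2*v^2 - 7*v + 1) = 2*v^5 - 2*v^4 + v^3 + 30*v^2 - 65*v + 9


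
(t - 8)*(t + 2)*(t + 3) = t^3 - 3*t^2 - 34*t - 48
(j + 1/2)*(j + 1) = j^2 + 3*j/2 + 1/2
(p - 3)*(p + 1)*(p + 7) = p^3 + 5*p^2 - 17*p - 21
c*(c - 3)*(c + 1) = c^3 - 2*c^2 - 3*c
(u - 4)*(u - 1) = u^2 - 5*u + 4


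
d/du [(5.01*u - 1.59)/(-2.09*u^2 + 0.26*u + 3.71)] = (10.4709*u^2 - 6.6462*u + 19.0005)/(4.3681*u^4 - 1.0868*u^3 - 15.4402*u^2 + 1.9292*u + 13.7641)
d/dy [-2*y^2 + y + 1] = 1 - 4*y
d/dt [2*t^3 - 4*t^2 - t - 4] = 6*t^2 - 8*t - 1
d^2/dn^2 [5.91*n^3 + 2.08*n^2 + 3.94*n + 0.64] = 35.46*n + 4.16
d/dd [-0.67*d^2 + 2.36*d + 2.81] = 2.36 - 1.34*d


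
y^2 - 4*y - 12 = (y - 6)*(y + 2)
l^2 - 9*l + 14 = (l - 7)*(l - 2)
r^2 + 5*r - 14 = (r - 2)*(r + 7)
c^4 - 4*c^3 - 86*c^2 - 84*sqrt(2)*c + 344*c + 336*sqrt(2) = (c - 4)*(c - 7*sqrt(2))*(c + sqrt(2))*(c + 6*sqrt(2))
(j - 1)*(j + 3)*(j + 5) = j^3 + 7*j^2 + 7*j - 15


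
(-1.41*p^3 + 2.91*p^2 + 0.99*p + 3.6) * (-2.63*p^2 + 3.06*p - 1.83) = 3.7083*p^5 - 11.9679*p^4 + 8.8812*p^3 - 11.7639*p^2 + 9.2043*p - 6.588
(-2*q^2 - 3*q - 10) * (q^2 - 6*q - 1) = -2*q^4 + 9*q^3 + 10*q^2 + 63*q + 10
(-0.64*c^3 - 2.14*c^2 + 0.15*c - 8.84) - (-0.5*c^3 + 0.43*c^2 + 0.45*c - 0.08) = -0.14*c^3 - 2.57*c^2 - 0.3*c - 8.76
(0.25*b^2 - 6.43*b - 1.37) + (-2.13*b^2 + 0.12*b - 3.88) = -1.88*b^2 - 6.31*b - 5.25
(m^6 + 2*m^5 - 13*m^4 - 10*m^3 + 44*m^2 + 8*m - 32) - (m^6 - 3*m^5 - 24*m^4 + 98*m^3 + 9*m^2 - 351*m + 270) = 5*m^5 + 11*m^4 - 108*m^3 + 35*m^2 + 359*m - 302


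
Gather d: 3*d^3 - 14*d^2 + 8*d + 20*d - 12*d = 3*d^3 - 14*d^2 + 16*d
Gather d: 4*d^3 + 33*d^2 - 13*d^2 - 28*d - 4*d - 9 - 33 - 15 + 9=4*d^3 + 20*d^2 - 32*d - 48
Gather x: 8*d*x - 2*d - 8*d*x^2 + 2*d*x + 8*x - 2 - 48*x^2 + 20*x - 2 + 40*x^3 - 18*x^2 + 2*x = -2*d + 40*x^3 + x^2*(-8*d - 66) + x*(10*d + 30) - 4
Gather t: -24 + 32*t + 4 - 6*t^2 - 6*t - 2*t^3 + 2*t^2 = -2*t^3 - 4*t^2 + 26*t - 20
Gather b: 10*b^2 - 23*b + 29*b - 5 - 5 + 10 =10*b^2 + 6*b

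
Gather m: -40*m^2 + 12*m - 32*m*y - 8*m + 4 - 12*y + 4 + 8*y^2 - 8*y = -40*m^2 + m*(4 - 32*y) + 8*y^2 - 20*y + 8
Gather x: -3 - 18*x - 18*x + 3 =-36*x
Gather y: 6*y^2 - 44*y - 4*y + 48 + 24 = 6*y^2 - 48*y + 72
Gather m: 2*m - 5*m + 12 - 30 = -3*m - 18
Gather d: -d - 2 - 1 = -d - 3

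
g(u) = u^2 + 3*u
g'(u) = 2*u + 3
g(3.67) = 24.48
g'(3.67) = 10.34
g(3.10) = 18.91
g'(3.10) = 9.20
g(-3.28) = 0.92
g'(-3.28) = -3.56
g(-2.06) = -1.94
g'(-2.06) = -1.12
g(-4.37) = 5.99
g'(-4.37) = -5.74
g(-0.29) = -0.79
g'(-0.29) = 2.42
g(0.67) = 2.46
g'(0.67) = 4.34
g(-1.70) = -2.21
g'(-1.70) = -0.40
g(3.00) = 18.00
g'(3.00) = 9.00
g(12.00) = 180.00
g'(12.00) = 27.00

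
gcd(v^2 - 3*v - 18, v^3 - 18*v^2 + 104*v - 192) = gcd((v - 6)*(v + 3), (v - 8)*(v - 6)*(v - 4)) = v - 6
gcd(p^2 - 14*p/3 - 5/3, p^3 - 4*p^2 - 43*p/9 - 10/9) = p^2 - 14*p/3 - 5/3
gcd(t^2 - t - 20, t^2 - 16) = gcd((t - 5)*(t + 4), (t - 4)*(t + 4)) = t + 4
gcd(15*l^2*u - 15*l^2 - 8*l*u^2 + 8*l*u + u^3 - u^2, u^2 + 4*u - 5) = u - 1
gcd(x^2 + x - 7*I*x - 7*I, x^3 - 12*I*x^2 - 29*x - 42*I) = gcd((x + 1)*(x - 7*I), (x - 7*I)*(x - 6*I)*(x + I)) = x - 7*I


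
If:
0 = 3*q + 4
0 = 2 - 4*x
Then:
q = -4/3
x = 1/2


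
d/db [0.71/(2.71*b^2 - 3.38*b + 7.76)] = (2.3998 - 3.8482*b)/(2.71*b^2 - 3.38*b + 7.76)^2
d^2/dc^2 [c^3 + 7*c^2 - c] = 6*c + 14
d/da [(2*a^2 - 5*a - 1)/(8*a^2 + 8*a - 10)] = (28*a^2 - 12*a + 29)/(2*(16*a^4 + 32*a^3 - 24*a^2 - 40*a + 25))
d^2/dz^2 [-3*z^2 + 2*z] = -6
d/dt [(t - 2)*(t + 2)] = 2*t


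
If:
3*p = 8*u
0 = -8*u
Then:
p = 0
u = 0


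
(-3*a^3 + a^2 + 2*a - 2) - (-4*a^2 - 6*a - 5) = -3*a^3 + 5*a^2 + 8*a + 3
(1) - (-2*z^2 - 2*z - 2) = 2*z^2 + 2*z + 3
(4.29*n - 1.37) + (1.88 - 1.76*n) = 2.53*n + 0.51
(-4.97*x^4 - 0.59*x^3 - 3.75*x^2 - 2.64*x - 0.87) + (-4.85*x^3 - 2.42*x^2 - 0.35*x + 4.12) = -4.97*x^4 - 5.44*x^3 - 6.17*x^2 - 2.99*x + 3.25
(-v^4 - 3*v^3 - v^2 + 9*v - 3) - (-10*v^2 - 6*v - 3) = -v^4 - 3*v^3 + 9*v^2 + 15*v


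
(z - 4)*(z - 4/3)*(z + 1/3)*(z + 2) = z^4 - 3*z^3 - 58*z^2/9 + 80*z/9 + 32/9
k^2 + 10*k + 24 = (k + 4)*(k + 6)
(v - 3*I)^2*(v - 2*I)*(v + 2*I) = v^4 - 6*I*v^3 - 5*v^2 - 24*I*v - 36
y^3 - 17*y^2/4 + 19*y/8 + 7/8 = (y - 7/2)*(y - 1)*(y + 1/4)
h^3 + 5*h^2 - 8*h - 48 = (h - 3)*(h + 4)^2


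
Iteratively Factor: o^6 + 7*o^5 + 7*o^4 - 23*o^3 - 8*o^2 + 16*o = (o + 4)*(o^5 + 3*o^4 - 5*o^3 - 3*o^2 + 4*o) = (o - 1)*(o + 4)*(o^4 + 4*o^3 - o^2 - 4*o) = (o - 1)^2*(o + 4)*(o^3 + 5*o^2 + 4*o) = (o - 1)^2*(o + 1)*(o + 4)*(o^2 + 4*o) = (o - 1)^2*(o + 1)*(o + 4)^2*(o)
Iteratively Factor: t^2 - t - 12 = (t - 4)*(t + 3)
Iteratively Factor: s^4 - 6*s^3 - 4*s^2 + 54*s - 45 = (s + 3)*(s^3 - 9*s^2 + 23*s - 15) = (s - 5)*(s + 3)*(s^2 - 4*s + 3) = (s - 5)*(s - 3)*(s + 3)*(s - 1)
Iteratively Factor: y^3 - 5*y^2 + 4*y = (y)*(y^2 - 5*y + 4) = y*(y - 4)*(y - 1)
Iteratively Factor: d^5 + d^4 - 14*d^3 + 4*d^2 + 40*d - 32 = (d + 2)*(d^4 - d^3 - 12*d^2 + 28*d - 16) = (d - 2)*(d + 2)*(d^3 + d^2 - 10*d + 8) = (d - 2)*(d + 2)*(d + 4)*(d^2 - 3*d + 2) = (d - 2)*(d - 1)*(d + 2)*(d + 4)*(d - 2)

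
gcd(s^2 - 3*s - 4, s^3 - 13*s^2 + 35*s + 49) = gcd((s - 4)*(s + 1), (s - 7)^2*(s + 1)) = s + 1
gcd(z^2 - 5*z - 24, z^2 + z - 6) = z + 3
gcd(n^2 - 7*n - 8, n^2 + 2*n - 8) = 1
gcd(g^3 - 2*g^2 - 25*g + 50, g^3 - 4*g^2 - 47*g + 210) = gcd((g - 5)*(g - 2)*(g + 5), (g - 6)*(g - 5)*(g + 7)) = g - 5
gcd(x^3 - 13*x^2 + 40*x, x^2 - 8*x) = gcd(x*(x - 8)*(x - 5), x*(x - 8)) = x^2 - 8*x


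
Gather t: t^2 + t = t^2 + t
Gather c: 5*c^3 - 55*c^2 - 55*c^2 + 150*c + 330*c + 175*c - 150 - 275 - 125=5*c^3 - 110*c^2 + 655*c - 550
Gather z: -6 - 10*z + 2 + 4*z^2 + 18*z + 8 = 4*z^2 + 8*z + 4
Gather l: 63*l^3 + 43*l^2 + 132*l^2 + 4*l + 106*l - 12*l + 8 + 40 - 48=63*l^3 + 175*l^2 + 98*l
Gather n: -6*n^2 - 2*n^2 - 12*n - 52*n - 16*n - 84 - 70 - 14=-8*n^2 - 80*n - 168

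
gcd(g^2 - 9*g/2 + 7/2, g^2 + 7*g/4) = 1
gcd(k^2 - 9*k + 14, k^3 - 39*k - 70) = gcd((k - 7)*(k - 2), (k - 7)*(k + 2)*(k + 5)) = k - 7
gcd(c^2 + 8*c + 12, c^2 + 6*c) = c + 6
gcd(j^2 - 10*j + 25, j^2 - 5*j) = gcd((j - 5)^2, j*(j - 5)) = j - 5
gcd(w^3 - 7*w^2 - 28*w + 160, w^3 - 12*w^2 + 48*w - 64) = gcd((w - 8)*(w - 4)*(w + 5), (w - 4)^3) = w - 4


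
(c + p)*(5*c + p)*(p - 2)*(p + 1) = 5*c^2*p^2 - 5*c^2*p - 10*c^2 + 6*c*p^3 - 6*c*p^2 - 12*c*p + p^4 - p^3 - 2*p^2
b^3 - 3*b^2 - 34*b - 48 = (b - 8)*(b + 2)*(b + 3)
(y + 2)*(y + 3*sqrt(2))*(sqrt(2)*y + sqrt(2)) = sqrt(2)*y^3 + 3*sqrt(2)*y^2 + 6*y^2 + 2*sqrt(2)*y + 18*y + 12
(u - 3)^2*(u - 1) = u^3 - 7*u^2 + 15*u - 9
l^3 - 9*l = l*(l - 3)*(l + 3)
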